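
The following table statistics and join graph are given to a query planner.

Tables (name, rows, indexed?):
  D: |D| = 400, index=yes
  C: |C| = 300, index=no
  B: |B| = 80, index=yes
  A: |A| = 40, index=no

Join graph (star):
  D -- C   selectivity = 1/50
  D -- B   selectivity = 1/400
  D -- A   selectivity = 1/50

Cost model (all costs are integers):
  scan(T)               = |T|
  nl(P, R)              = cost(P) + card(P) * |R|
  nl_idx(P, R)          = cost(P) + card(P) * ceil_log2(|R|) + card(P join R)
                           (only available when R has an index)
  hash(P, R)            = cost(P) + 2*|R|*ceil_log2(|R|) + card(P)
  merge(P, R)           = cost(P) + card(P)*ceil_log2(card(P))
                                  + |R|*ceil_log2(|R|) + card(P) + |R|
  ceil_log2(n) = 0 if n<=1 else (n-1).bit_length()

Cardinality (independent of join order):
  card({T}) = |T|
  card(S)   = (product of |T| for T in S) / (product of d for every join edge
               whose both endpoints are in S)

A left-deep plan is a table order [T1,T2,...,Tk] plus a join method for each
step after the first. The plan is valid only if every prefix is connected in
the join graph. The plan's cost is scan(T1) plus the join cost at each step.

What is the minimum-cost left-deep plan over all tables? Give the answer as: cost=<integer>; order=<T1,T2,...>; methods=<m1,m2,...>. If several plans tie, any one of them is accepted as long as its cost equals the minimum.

Selinger DP (subsets sized 1..n):
  {D}: scan cost=400, card=400
  {C}: scan cost=300, card=300
  {B}: scan cost=80, card=80
  {A}: scan cost=40, card=40
  {CD}: card=2400; try (D,nl_idx)→5400, (C,hash)→6200, (D,merge)→7300, (C,merge)→7400, (D,hash)→7800, (D,nl)→120300 …(+1); best=5400 via (D,nl_idx)
  {BD}: card=80; try (D,nl_idx)→880, (B,hash)→1920, (B,nl_idx)→3280, (D,merge)→4720, (B,merge)→5040, (D,hash)→7360 …(+2); best=880 via (D,nl_idx)
  {AD}: card=320; try (D,nl_idx)→720, (A,hash)→1280, (D,merge)→4320, (A,merge)→4680, (D,hash)→7280, (D,nl)→16040 …(+1); best=720 via (D,nl_idx)
  {BCD}: card=480; try (C,merge)→4520, (C,hash)→6360, (B,hash)→8920, (B,nl_idx)→22680, (C,nl)→24880, (B,merge)→37240 …(+1); best=4520 via (C,merge)
  {ACD}: card=1920; try (C,hash)→6440, (C,merge)→6920, (A,hash)→8280, (A,merge)→36880, (C,nl)→96720, (A,nl)→101400; best=6440 via (C,hash)
  {ABD}: card=64; try (A,hash)→1440, (A,merge)→1800, (B,hash)→2160, (B,nl_idx)→3024, (A,nl)→4080, (B,merge)→4560 …(+1); best=1440 via (A,hash)
  {ABCD}: card=384; try (C,merge)→4888, (A,hash)→5480, (C,hash)→6904, (B,hash)→9480, (A,merge)→9600, (B,nl_idx)→20264 …(+4); best=4888 via (C,merge)

cost=4888; order=B,D,A,C; methods=nl_idx,hash,merge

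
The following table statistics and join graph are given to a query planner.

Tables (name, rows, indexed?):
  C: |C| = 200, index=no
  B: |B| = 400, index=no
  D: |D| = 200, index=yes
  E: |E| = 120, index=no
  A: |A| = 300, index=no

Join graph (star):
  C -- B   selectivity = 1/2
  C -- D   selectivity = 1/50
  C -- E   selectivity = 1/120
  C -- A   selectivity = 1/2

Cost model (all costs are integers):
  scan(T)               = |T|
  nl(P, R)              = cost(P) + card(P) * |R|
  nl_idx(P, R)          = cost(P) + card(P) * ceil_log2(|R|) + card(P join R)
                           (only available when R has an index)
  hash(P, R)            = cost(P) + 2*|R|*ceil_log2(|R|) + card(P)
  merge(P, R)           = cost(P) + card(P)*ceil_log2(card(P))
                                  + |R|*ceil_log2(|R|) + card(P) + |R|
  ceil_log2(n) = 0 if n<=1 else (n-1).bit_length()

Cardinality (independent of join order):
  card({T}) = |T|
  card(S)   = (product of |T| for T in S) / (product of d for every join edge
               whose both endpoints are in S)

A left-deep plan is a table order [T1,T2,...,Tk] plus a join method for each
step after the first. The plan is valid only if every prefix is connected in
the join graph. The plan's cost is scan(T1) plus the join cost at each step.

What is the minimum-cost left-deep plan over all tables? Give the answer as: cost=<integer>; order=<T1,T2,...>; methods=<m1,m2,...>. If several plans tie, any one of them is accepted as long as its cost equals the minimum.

cost=137880; order=C,E,D,A,B; methods=hash,nl_idx,hash,hash

Selinger DP (subsets sized 1..n):
  {C}: scan cost=200, card=200
  {B}: scan cost=400, card=400
  {D}: scan cost=200, card=200
  {E}: scan cost=120, card=120
  {A}: scan cost=300, card=300
  {BC}: card=40000; try (C,hash)→4000, (B,merge)→6000, (C,merge)→6200, (B,hash)→7600, (B,nl)→80200, (C,nl)→80400; best=4000 via (C,hash)
  {CD}: card=800; try (D,nl_idx)→2600, (D,hash)→3600, (C,hash)→3600, (D,merge)→3800, (C,merge)→3800, (D,nl)→40200 …(+1); best=2600 via (D,nl_idx)
  {CE}: card=200; try (E,hash)→2080, (C,merge)→2880, (E,merge)→2960, (C,hash)→3440, (C,nl)→24120, (E,nl)→24200; best=2080 via (E,hash)
  {AC}: card=30000; try (C,hash)→3800, (A,merge)→5000, (C,merge)→5100, (A,hash)→5800, (A,nl)→60200, (C,nl)→60300; best=3800 via (C,hash)
  {BCD}: card=160000; try (B,hash)→10600, (B,merge)→15400, (D,hash)→47200, (B,nl)→322600, (D,nl_idx)→484000, (D,merge)→685800 …(+1); best=10600 via (B,hash)
  {BCE}: card=40000; try (B,merge)→7880, (B,hash)→9480, (E,hash)→45680, (B,nl)→82080, (E,merge)→684960, (E,nl)→4804000; best=7880 via (B,merge)
  {ABC}: card=6000000; try (B,hash)→41000, (A,hash)→49400, (B,merge)→487800, (A,merge)→687000, (B,nl)→12003800, (A,nl)→12004000; best=41000 via (B,hash)
  {CDE}: card=800; try (D,nl_idx)→4480, (E,hash)→5080, (D,hash)→5480, (D,merge)→5680, (E,merge)→12360, (D,nl)→42080 …(+1); best=4480 via (D,nl_idx)
  {ACD}: card=120000; try (A,hash)→8800, (A,merge)→14400, (D,hash)→37000, (A,nl)→242600, (D,nl_idx)→363800, (D,merge)→485600 …(+1); best=8800 via (A,hash)
  {ACE}: card=30000; try (A,merge)→6880, (A,hash)→7680, (E,hash)→35480, (A,nl)→62080, (E,merge)→484760, (E,nl)→3603800; best=6880 via (A,merge)
  {BCDE}: card=160000; try (B,hash)→12480, (B,merge)→17280, (D,hash)→51080, (E,hash)→172280, (B,nl)→324480, (D,nl_idx)→487880 …(+4); best=12480 via (B,hash)
  {ABCD}: card=24000000; try (B,hash)→136000, (A,hash)→176000, (B,merge)→2172800, (A,merge)→3053600, (D,hash)→6044200, (B,nl)→48008800 …(+4); best=136000 via (B,hash)
  {ABCE}: card=6000000; try (B,hash)→44080, (A,hash)→53280, (B,merge)→490880, (A,merge)→690880, (E,hash)→6042680, (B,nl)→12006880 …(+3); best=44080 via (B,hash)
  {ACDE}: card=120000; try (A,hash)→10680, (A,merge)→16280, (D,hash)→40080, (E,hash)→130480, (A,nl)→244480, (D,nl_idx)→366880 …(+4); best=10680 via (A,hash)
  {ABCDE}: card=24000000; try (B,hash)→137880, (A,hash)→177880, (B,merge)→2174680, (A,merge)→3055480, (D,hash)→6047280, (E,hash)→24137680 …(+7); best=137880 via (B,hash)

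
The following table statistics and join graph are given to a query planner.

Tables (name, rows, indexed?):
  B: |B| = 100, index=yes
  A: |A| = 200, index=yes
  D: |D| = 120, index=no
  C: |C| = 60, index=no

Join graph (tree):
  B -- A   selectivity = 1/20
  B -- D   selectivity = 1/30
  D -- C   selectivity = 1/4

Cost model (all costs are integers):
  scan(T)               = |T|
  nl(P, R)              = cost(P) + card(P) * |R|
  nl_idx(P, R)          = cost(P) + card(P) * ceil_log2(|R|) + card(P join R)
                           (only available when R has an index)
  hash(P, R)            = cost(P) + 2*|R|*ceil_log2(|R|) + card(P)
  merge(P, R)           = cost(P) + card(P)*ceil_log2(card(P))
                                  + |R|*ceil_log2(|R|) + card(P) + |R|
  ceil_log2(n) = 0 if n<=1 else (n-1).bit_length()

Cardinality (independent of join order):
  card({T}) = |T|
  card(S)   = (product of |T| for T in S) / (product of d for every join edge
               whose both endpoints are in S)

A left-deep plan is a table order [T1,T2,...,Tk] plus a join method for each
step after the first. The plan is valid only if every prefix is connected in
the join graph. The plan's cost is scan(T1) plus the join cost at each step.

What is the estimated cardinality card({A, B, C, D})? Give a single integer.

60000

Tables in S: A(200), B(100), C(60), D(120)
Edges inside S: B-A(d=20), B-D(d=30), D-C(d=4)
numerator = 200 * 100 * 60 * 120 = 144000000
denominator = 20 * 30 * 4 = 2400
card(S) = 144000000 / 2400 = 60000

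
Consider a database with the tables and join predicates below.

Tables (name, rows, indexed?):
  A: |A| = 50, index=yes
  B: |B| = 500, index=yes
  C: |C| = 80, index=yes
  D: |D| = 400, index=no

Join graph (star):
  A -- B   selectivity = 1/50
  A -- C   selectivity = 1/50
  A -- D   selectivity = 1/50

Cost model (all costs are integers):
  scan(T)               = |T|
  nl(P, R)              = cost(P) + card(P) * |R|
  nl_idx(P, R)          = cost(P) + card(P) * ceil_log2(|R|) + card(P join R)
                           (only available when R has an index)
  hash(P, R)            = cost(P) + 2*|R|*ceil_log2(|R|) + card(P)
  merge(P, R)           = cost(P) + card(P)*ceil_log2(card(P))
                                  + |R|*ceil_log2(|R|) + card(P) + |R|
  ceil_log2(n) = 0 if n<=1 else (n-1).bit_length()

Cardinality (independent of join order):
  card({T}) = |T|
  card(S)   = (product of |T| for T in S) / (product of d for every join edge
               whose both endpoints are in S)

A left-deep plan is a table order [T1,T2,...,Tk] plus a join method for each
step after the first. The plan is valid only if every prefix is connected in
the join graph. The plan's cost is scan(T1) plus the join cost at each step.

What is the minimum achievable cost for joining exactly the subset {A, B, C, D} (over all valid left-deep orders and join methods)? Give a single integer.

Selinger DP over subsets of {A,B,C,D}:
  {A}: scan cost=50, card=50
  {B}: scan cost=500, card=500
  {C}: scan cost=80, card=80
  {D}: scan cost=400, card=400
  {AB}: card=500; try (B,nl_idx)→1000, (A,hash)→1600, (A,nl_idx)→4000, (B,merge)→5400, (A,merge)→5850, (B,hash)→9100 …(+2); best=1000 via (B,nl_idx)
  {AC}: card=80; try (C,nl_idx)→480, (A,nl_idx)→640, (A,hash)→760, (C,merge)→1040, (A,merge)→1070, (C,hash)→1220 …(+2); best=480 via (C,nl_idx)
  {AD}: card=400; try (A,hash)→1400, (A,nl_idx)→3200, (D,merge)→4400, (A,merge)→4750, (D,hash)→7300, (D,nl)→20050 …(+1); best=1400 via (A,hash)
  {ABC}: card=800; try (B,nl_idx)→2000, (C,hash)→2620, (C,nl_idx)→5300, (B,merge)→6120, (C,merge)→6640, (B,hash)→9560 …(+2); best=2000 via (B,nl_idx)
  {ABD}: card=4000; try (D,hash)→8700, (B,nl_idx)→9000, (D,merge)→10000, (B,merge)→10400, (B,hash)→10800, (D,nl)→201000 …(+1); best=8700 via (D,hash)
  {ACD}: card=640; try (C,hash)→2920, (C,nl_idx)→4840, (D,merge)→5120, (C,merge)→6040, (D,hash)→7760, (D,nl)→32480 …(+1); best=2920 via (C,hash)
  {ABCD}: card=6400; try (D,hash)→10000, (B,hash)→12560, (C,hash)→13820, (D,merge)→14800, (B,merge)→14960, (B,nl_idx)→15080 …(+5); best=10000 via (D,hash)

10000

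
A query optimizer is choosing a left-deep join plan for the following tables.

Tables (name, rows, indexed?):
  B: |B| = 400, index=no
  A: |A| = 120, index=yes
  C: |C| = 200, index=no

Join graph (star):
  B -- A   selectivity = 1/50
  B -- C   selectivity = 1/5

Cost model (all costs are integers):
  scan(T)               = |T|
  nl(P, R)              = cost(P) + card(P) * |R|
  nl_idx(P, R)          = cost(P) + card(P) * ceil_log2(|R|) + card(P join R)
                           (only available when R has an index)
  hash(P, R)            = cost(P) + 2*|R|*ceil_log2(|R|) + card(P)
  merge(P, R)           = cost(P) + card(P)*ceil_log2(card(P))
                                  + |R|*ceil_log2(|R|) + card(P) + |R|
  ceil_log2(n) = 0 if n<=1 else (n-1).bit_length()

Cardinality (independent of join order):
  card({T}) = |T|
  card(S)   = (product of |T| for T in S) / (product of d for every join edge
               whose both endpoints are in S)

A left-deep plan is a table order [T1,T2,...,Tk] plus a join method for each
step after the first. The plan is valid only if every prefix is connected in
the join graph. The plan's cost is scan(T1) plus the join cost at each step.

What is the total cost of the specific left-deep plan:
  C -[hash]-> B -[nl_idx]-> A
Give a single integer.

158000

step 1: scan C: cost=200, card=200
step 2: join B via hash
    card(P join B) = 200*400/(5) = 16000
    cost = 200 + 2*400*9 + 200 = 7600
step 3: join A via nl_idx
    card(P join A) = 16000*120/(50) = 38400
    cost = 7600 + 16000*7 + 38400 = 158000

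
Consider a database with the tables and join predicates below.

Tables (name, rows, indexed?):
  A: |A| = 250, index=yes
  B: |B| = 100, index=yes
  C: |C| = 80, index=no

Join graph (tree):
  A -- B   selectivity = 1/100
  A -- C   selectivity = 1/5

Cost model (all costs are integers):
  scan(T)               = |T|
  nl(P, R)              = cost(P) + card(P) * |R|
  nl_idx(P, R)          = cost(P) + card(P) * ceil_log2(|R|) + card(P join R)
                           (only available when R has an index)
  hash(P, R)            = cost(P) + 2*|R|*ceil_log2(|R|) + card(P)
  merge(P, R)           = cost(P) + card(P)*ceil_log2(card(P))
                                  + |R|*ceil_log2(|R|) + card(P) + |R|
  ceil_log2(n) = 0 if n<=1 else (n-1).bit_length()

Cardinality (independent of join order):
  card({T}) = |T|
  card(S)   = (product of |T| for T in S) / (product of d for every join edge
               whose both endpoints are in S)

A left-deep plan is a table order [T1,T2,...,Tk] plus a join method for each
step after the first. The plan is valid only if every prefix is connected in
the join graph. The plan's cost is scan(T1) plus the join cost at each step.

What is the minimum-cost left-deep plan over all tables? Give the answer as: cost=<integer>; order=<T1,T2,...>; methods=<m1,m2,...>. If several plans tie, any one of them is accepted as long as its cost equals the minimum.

Selinger DP (subsets sized 1..n):
  {A}: scan cost=250, card=250
  {B}: scan cost=100, card=100
  {C}: scan cost=80, card=80
  {AB}: card=250; try (A,nl_idx)→1150, (B,hash)→1900, (B,nl_idx)→2250, (A,merge)→3150, (B,merge)→3300, (A,hash)→4200 …(+2); best=1150 via (A,nl_idx)
  {AC}: card=4000; try (C,hash)→1620, (A,merge)→2970, (C,merge)→3140, (A,hash)→4160, (A,nl_idx)→4720, (A,nl)→20080 …(+1); best=1620 via (C,hash)
  {ABC}: card=4000; try (C,hash)→2520, (C,merge)→4040, (B,hash)→7020, (C,nl)→21150, (B,nl_idx)→33620, (B,merge)→54420 …(+1); best=2520 via (C,hash)

cost=2520; order=B,A,C; methods=nl_idx,hash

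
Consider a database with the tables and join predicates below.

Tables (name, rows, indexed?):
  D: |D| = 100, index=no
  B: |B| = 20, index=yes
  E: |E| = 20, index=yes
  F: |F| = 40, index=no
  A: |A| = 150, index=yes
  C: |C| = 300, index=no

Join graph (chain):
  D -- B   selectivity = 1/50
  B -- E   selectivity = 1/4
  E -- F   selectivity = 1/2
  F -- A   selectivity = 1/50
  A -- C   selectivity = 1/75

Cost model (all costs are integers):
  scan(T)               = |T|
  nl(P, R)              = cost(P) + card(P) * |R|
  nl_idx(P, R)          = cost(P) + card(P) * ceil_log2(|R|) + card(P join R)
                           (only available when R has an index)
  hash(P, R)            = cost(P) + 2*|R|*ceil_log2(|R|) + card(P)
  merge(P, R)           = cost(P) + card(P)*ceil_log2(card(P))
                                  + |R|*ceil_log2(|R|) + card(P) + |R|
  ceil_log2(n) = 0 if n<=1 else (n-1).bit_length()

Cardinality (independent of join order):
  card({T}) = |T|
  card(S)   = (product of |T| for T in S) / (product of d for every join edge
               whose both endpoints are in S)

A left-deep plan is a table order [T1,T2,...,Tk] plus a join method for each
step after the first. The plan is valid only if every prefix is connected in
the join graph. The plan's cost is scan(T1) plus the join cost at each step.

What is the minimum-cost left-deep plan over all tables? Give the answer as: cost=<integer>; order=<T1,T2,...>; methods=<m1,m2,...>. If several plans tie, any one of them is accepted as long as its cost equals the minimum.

cost=25120; order=D,B,E,F,A,C; methods=hash,hash,hash,hash,hash

Selinger DP (subsets sized 1..n):
  {D}: scan cost=100, card=100
  {B}: scan cost=20, card=20
  {E}: scan cost=20, card=20
  {F}: scan cost=40, card=40
  {A}: scan cost=150, card=150
  {C}: scan cost=300, card=300
  {BD}: card=40; try (B,hash)→400, (B,nl_idx)→640, (D,merge)→940, (B,merge)→1020, (D,hash)→1440, (D,nl)→2020 …(+1); best=400 via (B,hash)
  {BE}: card=100; try (E,nl_idx)→220, (B,nl_idx)→220, (E,hash)→240, (B,hash)→240, (E,merge)→260, (B,merge)→260 …(+2); best=220 via (E,nl_idx)
  {EF}: card=400; try (E,hash)→280, (F,merge)→420, (E,merge)→440, (F,hash)→520, (E,nl_idx)→640, (F,nl)→820 …(+1); best=280 via (E,hash)
  {AF}: card=120; try (A,nl_idx)→480, (F,hash)→780, (A,merge)→1670, (F,merge)→1780, (A,hash)→2480, (A,nl)→6040 …(+1); best=480 via (A,nl_idx)
  {AC}: card=600; try (A,hash)→3000, (A,nl_idx)→3300, (C,merge)→4500, (A,merge)→4650, (C,hash)→5700, (C,nl)→45150 …(+1); best=3000 via (A,hash)
  {BDE}: card=200; try (E,hash)→640, (E,merge)→800, (E,nl_idx)→800, (E,nl)→1200, (D,hash)→1720, (D,merge)→1820 …(+1); best=640 via (E,hash)
  {BEF}: card=2000; try (F,hash)→800, (B,hash)→880, (F,merge)→1300, (F,nl)→4220, (B,nl_idx)→4280, (B,merge)→4400 …(+1); best=800 via (F,hash)
  {AEF}: card=1200; try (E,hash)→800, (E,merge)→1560, (E,nl_idx)→2280, (E,nl)→2880, (A,hash)→3080, (A,nl_idx)→4680 …(+2); best=800 via (E,hash)
  {ACF}: card=480; try (F,hash)→4080, (C,merge)→4440, (C,hash)→6000, (F,merge)→9880, (F,nl)→27000, (C,nl)→36480; best=4080 via (F,hash)
  {BDEF}: card=4000; try (F,hash)→1320, (F,merge)→2720, (D,hash)→4200, (F,nl)→8640, (D,merge)→25600, (D,nl)→200800; best=1320 via (F,hash)
  {ABEF}: card=6000; try (B,hash)→2200, (A,hash)→5200, (B,nl_idx)→12800, (B,merge)→15320, (A,nl_idx)→22800, (B,nl)→24800 …(+2); best=2200 via (B,hash)
  {ACEF}: card=4800; try (E,hash)→4760, (C,hash)→7400, (E,merge)→9000, (E,nl_idx)→11280, (E,nl)→13680, (C,merge)→18200 …(+1); best=4760 via (E,hash)
  {ABDEF}: card=12000; try (A,hash)→7720, (D,hash)→9600, (A,nl_idx)→45320, (A,merge)→54670, (D,merge)→87000, (A,nl)→601320 …(+1); best=7720 via (A,hash)
  {ABCEF}: card=24000; try (B,hash)→9760, (C,hash)→13600, (B,nl_idx)→52760, (B,merge)→72080, (C,merge)→89200, (B,nl)→100760 …(+1); best=9760 via (B,hash)
  {ABCDEF}: card=48000; try (C,hash)→25120, (D,hash)→35160, (C,merge)→190720, (D,merge)→394560, (D,nl)→2409760, (C,nl)→3607720; best=25120 via (C,hash)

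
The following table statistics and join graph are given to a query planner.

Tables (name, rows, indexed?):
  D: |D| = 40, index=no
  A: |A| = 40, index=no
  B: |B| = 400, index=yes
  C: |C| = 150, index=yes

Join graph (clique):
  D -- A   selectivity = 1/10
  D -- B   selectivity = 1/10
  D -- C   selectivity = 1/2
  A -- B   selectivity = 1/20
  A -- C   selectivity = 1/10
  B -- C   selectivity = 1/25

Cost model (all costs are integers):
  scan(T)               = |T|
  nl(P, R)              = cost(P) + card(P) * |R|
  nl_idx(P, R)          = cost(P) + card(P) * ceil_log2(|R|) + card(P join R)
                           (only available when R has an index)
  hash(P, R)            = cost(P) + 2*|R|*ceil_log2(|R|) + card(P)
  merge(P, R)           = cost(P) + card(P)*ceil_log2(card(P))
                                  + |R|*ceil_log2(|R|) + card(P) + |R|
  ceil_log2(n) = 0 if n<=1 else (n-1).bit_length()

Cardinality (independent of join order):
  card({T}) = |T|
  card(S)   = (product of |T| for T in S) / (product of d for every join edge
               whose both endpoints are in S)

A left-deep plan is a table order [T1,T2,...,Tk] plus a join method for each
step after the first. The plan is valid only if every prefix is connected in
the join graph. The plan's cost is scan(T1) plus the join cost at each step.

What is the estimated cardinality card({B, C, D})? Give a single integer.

4800

Tables in S: B(400), C(150), D(40)
Edges inside S: D-B(d=10), D-C(d=2), B-C(d=25)
numerator = 400 * 150 * 40 = 2400000
denominator = 10 * 2 * 25 = 500
card(S) = 2400000 / 500 = 4800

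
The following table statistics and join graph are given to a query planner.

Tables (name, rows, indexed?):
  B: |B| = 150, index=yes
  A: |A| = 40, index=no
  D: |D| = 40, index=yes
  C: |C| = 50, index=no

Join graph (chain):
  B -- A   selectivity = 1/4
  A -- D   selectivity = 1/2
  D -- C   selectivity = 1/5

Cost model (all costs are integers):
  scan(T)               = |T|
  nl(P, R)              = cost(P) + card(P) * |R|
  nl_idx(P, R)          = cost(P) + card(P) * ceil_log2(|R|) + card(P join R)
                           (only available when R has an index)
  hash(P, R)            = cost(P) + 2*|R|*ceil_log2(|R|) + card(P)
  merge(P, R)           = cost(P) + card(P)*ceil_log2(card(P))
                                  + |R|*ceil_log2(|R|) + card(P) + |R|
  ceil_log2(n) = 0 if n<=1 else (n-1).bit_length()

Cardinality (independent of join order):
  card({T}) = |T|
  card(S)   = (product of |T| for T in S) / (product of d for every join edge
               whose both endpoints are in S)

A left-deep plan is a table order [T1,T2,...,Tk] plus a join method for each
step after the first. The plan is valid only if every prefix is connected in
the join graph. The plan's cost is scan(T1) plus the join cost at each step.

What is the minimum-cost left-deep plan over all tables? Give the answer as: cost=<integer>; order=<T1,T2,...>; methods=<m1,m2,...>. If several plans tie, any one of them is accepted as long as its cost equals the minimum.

cost=11860; order=C,D,A,B; methods=hash,hash,hash

Selinger DP (subsets sized 1..n):
  {B}: scan cost=150, card=150
  {A}: scan cost=40, card=40
  {D}: scan cost=40, card=40
  {C}: scan cost=50, card=50
  {AB}: card=1500; try (A,hash)→780, (B,merge)→1670, (A,merge)→1780, (B,nl_idx)→1860, (B,hash)→2480, (B,nl)→6040 …(+1); best=780 via (A,hash)
  {AD}: card=800; try (D,hash)→560, (A,hash)→560, (D,merge)→600, (A,merge)→600, (D,nl_idx)→1080, (D,nl)→1640 …(+1); best=560 via (D,hash)
  {CD}: card=400; try (D,hash)→580, (C,merge)→670, (D,merge)→680, (C,hash)→680, (D,nl_idx)→750, (C,nl)→2040 …(+1); best=580 via (D,hash)
  {ABD}: card=30000; try (D,hash)→2760, (B,hash)→3760, (B,merge)→10710, (D,merge)→19060, (B,nl_idx)→36960, (D,nl_idx)→39780 …(+2); best=2760 via (D,hash)
  {ACD}: card=8000; try (A,hash)→1460, (C,hash)→1960, (A,merge)→4860, (C,merge)→9710, (A,nl)→16580, (C,nl)→40560; best=1460 via (A,hash)
  {ABCD}: card=300000; try (B,hash)→11860, (C,hash)→33360, (B,merge)→114810, (B,nl_idx)→365460, (C,merge)→483110, (B,nl)→1201460 …(+1); best=11860 via (B,hash)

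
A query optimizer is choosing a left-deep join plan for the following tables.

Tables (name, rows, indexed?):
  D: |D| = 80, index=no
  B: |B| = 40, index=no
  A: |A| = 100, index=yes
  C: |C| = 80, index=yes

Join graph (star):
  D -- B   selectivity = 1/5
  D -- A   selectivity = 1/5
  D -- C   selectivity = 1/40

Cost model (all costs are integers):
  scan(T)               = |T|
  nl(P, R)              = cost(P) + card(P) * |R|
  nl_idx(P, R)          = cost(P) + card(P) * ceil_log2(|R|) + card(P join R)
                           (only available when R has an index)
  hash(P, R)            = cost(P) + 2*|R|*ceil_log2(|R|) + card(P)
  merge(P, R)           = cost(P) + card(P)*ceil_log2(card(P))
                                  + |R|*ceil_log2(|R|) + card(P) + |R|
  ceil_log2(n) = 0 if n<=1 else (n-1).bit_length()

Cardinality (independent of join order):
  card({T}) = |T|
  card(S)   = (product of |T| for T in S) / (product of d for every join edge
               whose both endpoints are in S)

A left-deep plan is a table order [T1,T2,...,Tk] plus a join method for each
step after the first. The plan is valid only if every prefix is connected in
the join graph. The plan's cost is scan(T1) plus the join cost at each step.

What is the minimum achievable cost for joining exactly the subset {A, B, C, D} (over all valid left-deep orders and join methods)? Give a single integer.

4120

Selinger DP over subsets of {A,B,C,D}:
  {D}: scan cost=80, card=80
  {B}: scan cost=40, card=40
  {A}: scan cost=100, card=100
  {C}: scan cost=80, card=80
  {BD}: card=640; try (B,hash)→640, (D,merge)→960, (B,merge)→1000, (D,hash)→1200, (D,nl)→3240, (B,nl)→3280; best=640 via (B,hash)
  {AD}: card=1600; try (D,hash)→1320, (A,merge)→1520, (D,merge)→1540, (A,hash)→1560, (A,nl_idx)→2240, (A,nl)→8080 …(+1); best=1320 via (D,hash)
  {CD}: card=160; try (C,nl_idx)→800, (D,hash)→1280, (C,hash)→1280, (D,merge)→1360, (C,merge)→1360, (D,nl)→6480 …(+1); best=800 via (C,nl_idx)
  {ABD}: card=12800; try (A,hash)→2680, (B,hash)→3400, (A,merge)→8480, (A,nl_idx)→17920, (B,merge)→20800, (A,nl)→64640 …(+1); best=2680 via (A,hash)
  {BCD}: card=1280; try (B,hash)→1440, (C,hash)→2400, (B,merge)→2520, (C,nl_idx)→6400, (B,nl)→7200, (C,merge)→8320 …(+1); best=1440 via (B,hash)
  {ACD}: card=3200; try (A,hash)→2360, (A,merge)→3040, (C,hash)→4040, (A,nl_idx)→5120, (C,nl_idx)→15720, (A,nl)→16800 …(+2); best=2360 via (A,hash)
  {ABCD}: card=25600; try (A,hash)→4120, (B,hash)→6040, (C,hash)→16600, (A,merge)→17600, (A,nl_idx)→36000, (B,merge)→44240 …(+5); best=4120 via (A,hash)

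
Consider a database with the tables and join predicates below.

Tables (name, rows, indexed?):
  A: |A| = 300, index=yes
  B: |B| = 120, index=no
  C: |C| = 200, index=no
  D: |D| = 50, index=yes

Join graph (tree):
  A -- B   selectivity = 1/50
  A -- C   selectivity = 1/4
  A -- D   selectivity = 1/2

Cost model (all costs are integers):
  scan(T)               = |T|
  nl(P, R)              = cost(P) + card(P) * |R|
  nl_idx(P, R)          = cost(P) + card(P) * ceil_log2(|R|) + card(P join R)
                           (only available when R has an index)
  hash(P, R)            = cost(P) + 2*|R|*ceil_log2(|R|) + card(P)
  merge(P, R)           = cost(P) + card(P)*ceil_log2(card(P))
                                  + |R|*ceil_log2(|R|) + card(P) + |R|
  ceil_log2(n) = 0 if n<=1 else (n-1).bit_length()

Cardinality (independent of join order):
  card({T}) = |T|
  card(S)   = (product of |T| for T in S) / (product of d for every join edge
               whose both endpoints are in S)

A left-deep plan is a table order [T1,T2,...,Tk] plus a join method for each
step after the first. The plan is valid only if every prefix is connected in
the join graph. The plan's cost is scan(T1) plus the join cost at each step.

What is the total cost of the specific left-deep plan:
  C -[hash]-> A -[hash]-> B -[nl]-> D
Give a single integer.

step 1: scan C: cost=200, card=200
step 2: join A via hash
    card(P join A) = 200*300/(4) = 15000
    cost = 200 + 2*300*9 + 200 = 5800
step 3: join B via hash
    card(P join B) = 15000*120/(50) = 36000
    cost = 5800 + 2*120*7 + 15000 = 22480
step 4: join D via nl
    card(P join D) = 36000*50/(2) = 900000
    cost = 22480 + 36000*50 = 1822480

1822480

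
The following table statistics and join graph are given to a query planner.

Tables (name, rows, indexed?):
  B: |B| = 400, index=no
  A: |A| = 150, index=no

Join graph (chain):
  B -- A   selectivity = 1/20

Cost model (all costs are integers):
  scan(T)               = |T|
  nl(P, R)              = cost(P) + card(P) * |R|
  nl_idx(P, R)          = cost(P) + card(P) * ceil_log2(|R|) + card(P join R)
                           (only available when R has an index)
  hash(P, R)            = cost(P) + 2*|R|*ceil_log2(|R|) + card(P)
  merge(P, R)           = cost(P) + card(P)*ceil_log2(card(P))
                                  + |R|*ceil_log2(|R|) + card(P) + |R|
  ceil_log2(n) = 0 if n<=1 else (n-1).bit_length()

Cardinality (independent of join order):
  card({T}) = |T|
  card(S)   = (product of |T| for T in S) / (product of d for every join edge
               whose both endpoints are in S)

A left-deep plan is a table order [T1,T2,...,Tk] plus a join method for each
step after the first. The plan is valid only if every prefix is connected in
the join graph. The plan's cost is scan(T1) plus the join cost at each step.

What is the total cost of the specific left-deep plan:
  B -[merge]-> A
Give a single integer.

5750

step 1: scan B: cost=400, card=400
step 2: join A via merge
    card(P join A) = 400*150/(20) = 3000
    cost = 400 + 400*9 + 150*8 + 400 + 150 = 5750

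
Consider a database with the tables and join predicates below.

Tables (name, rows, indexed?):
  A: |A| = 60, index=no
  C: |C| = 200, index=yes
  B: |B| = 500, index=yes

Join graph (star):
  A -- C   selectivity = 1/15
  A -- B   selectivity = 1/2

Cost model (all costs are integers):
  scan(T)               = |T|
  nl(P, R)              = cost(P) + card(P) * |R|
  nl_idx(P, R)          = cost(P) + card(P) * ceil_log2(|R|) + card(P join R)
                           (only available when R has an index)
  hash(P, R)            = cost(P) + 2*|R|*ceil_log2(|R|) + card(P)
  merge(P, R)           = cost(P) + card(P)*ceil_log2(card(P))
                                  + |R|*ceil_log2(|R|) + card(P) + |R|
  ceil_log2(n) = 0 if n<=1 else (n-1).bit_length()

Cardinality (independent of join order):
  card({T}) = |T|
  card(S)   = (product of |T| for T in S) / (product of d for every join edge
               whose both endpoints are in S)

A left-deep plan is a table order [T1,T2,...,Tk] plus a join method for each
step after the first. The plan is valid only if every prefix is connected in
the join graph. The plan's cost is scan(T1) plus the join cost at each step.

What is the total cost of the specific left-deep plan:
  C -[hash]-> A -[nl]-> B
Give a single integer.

step 1: scan C: cost=200, card=200
step 2: join A via hash
    card(P join A) = 200*60/(15) = 800
    cost = 200 + 2*60*6 + 200 = 1120
step 3: join B via nl
    card(P join B) = 800*500/(2) = 200000
    cost = 1120 + 800*500 = 401120

401120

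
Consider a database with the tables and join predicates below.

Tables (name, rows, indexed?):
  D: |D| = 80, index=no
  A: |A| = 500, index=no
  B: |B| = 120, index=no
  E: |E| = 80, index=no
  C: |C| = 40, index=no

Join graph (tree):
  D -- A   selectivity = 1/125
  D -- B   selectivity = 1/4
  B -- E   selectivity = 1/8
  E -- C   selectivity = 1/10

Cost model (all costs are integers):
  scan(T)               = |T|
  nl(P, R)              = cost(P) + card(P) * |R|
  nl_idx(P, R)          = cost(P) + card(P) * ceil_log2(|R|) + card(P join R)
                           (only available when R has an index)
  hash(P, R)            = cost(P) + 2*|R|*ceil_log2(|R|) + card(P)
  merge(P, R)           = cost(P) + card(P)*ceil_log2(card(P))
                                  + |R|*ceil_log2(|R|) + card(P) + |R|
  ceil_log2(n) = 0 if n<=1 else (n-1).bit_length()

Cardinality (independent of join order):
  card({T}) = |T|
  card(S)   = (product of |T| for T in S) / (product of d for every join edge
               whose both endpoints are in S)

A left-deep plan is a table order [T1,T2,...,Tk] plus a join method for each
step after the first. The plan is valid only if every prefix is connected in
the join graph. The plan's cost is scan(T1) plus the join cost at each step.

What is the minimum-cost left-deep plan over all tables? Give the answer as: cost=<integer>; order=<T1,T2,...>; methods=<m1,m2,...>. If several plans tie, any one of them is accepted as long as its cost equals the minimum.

Selinger DP (subsets sized 1..n):
  {D}: scan cost=80, card=80
  {A}: scan cost=500, card=500
  {B}: scan cost=120, card=120
  {E}: scan cost=80, card=80
  {C}: scan cost=40, card=40
  {AD}: card=320; try (D,hash)→2120, (A,merge)→5720, (D,merge)→6140, (A,hash)→9160, (A,nl)→40080, (D,nl)→40500; best=2120 via (D,hash)
  {BD}: card=2400; try (D,hash)→1360, (B,merge)→1680, (D,merge)→1720, (B,hash)→1840, (B,nl)→9680, (D,nl)→9720; best=1360 via (D,hash)
  {BE}: card=1200; try (E,hash)→1360, (B,merge)→1680, (E,merge)→1720, (B,hash)→1840, (B,nl)→9680, (E,nl)→9720; best=1360 via (E,hash)
  {CE}: card=320; try (C,hash)→640, (E,merge)→960, (C,merge)→1000, (E,hash)→1200, (E,nl)→3240, (C,nl)→3280; best=640 via (C,hash)
  {ABD}: card=9600; try (B,hash)→4120, (B,merge)→6280, (A,hash)→12760, (A,merge)→37560, (B,nl)→40520, (A,nl)→1201360; best=4120 via (B,hash)
  {BDE}: card=24000; try (D,hash)→3680, (E,hash)→4880, (D,merge)→16400, (E,merge)→33200, (D,nl)→97360, (E,nl)→193360; best=3680 via (D,hash)
  {BCE}: card=4800; try (B,hash)→2640, (C,hash)→3040, (B,merge)→4800, (C,merge)→16040, (B,nl)→39040, (C,nl)→49360; best=2640 via (B,hash)
  {ABDE}: card=96000; try (E,hash)→14840, (A,hash)→36680, (E,merge)→148760, (A,merge)→392680, (E,nl)→772120, (A,nl)→12003680; best=14840 via (E,hash)
  {BCDE}: card=96000; try (D,hash)→8560, (C,hash)→28160, (D,merge)→70480, (D,nl)→386640, (C,merge)→387960, (C,nl)→963680; best=8560 via (D,hash)
  {ABCDE}: card=384000; try (C,hash)→111320, (A,hash)→113560, (A,merge)→1741560, (C,merge)→1743120, (C,nl)→3854840, (A,nl)→48008560; best=111320 via (C,hash)

cost=111320; order=A,D,B,E,C; methods=hash,hash,hash,hash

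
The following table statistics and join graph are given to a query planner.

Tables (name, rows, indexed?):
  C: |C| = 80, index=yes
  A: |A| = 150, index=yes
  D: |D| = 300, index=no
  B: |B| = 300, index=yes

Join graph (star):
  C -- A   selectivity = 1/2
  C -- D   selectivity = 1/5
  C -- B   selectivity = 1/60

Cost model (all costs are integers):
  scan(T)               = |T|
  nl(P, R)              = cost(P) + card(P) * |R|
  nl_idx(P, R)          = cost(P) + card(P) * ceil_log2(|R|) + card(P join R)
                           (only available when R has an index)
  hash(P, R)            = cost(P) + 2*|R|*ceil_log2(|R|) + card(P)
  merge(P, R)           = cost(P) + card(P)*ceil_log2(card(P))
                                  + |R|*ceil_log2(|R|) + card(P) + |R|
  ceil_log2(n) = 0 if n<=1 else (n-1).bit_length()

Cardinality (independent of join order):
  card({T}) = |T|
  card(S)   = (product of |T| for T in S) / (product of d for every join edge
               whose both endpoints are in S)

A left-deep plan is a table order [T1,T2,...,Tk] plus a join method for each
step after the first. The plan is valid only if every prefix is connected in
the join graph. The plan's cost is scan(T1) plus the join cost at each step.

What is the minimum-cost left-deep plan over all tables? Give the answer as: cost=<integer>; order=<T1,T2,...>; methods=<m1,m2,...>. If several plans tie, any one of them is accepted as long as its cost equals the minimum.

cost=33400; order=C,B,D,A; methods=nl_idx,hash,hash

Selinger DP (subsets sized 1..n):
  {C}: scan cost=80, card=80
  {A}: scan cost=150, card=150
  {D}: scan cost=300, card=300
  {B}: scan cost=300, card=300
  {AC}: card=6000; try (C,hash)→1420, (A,merge)→2070, (C,merge)→2140, (A,hash)→2560, (A,nl_idx)→6720, (C,nl_idx)→7200 …(+2); best=1420 via (C,hash)
  {CD}: card=4800; try (C,hash)→1720, (D,merge)→3720, (C,merge)→3940, (D,hash)→5560, (C,nl_idx)→7200, (D,nl)→24080 …(+1); best=1720 via (C,hash)
  {BC}: card=400; try (B,nl_idx)→1200, (C,hash)→1720, (C,nl_idx)→2800, (B,merge)→3720, (C,merge)→3940, (B,hash)→5560 …(+2); best=1200 via (B,nl_idx)
  {ACD}: card=360000; try (A,hash)→8920, (D,hash)→12820, (A,merge)→70270, (D,merge)→88420, (A,nl_idx)→400120, (A,nl)→721720 …(+1); best=8920 via (A,hash)
  {ABC}: card=30000; try (A,hash)→4000, (A,merge)→6550, (B,hash)→12820, (A,nl_idx)→34400, (A,nl)→61200, (B,nl_idx)→85420 …(+2); best=4000 via (A,hash)
  {BCD}: card=24000; try (D,hash)→7000, (D,merge)→8200, (B,hash)→11920, (B,nl_idx)→68920, (B,merge)→71920, (D,nl)→121200 …(+1); best=7000 via (D,hash)
  {ABCD}: card=1800000; try (A,hash)→33400, (D,hash)→39400, (B,hash)→374320, (A,merge)→392350, (D,merge)→487000, (A,nl_idx)→1999000 …(+5); best=33400 via (A,hash)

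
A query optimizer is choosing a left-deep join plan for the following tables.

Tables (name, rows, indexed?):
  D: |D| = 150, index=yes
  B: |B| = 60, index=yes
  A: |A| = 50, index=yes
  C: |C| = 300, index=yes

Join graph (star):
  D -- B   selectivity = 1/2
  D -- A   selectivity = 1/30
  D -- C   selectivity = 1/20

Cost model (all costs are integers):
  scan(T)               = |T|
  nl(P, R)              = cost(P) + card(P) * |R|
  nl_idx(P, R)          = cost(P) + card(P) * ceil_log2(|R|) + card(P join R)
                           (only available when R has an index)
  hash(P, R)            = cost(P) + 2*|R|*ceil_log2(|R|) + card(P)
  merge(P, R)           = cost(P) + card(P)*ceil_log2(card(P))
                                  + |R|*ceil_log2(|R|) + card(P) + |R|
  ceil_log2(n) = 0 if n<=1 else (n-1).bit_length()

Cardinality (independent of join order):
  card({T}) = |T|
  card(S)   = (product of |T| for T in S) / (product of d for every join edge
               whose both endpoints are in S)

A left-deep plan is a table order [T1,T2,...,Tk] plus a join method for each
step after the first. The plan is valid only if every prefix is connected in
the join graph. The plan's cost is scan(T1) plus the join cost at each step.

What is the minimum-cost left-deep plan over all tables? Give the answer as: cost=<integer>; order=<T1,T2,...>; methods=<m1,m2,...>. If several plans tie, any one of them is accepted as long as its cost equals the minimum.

Selinger DP (subsets sized 1..n):
  {D}: scan cost=150, card=150
  {B}: scan cost=60, card=60
  {A}: scan cost=50, card=50
  {C}: scan cost=300, card=300
  {BD}: card=4500; try (B,hash)→1020, (D,merge)→1830, (B,merge)→1920, (D,hash)→2520, (D,nl_idx)→5040, (B,nl_idx)→5550 …(+2); best=1020 via (B,hash)
  {AD}: card=250; try (D,nl_idx)→700, (A,hash)→900, (A,nl_idx)→1300, (D,merge)→1750, (A,merge)→1850, (D,hash)→2500 …(+2); best=700 via (D,nl_idx)
  {CD}: card=2250; try (D,hash)→3000, (C,nl_idx)→3750, (C,merge)→4500, (D,merge)→4650, (D,nl_idx)→4950, (C,hash)→5700 …(+2); best=3000 via (D,hash)
  {ABD}: card=7500; try (B,hash)→1670, (B,merge)→3370, (A,hash)→6120, (B,nl_idx)→9700, (B,nl)→15700, (A,nl_idx)→35520 …(+2); best=1670 via (B,hash)
  {BCD}: card=67500; try (B,hash)→5970, (C,hash)→10920, (B,merge)→32670, (C,merge)→67020, (B,nl_idx)→84000, (C,nl_idx)→109020 …(+2); best=5970 via (B,hash)
  {ACD}: card=3750; try (A,hash)→5850, (C,merge)→5950, (C,hash)→6350, (C,nl_idx)→6700, (A,nl_idx)→20250, (A,merge)→32600 …(+2); best=5850 via (A,hash)
  {ABCD}: card=112500; try (B,hash)→10320, (C,hash)→14570, (B,merge)→55020, (A,hash)→74070, (C,merge)→109670, (B,nl_idx)→140850 …(+6); best=10320 via (B,hash)

cost=10320; order=C,D,A,B; methods=hash,hash,hash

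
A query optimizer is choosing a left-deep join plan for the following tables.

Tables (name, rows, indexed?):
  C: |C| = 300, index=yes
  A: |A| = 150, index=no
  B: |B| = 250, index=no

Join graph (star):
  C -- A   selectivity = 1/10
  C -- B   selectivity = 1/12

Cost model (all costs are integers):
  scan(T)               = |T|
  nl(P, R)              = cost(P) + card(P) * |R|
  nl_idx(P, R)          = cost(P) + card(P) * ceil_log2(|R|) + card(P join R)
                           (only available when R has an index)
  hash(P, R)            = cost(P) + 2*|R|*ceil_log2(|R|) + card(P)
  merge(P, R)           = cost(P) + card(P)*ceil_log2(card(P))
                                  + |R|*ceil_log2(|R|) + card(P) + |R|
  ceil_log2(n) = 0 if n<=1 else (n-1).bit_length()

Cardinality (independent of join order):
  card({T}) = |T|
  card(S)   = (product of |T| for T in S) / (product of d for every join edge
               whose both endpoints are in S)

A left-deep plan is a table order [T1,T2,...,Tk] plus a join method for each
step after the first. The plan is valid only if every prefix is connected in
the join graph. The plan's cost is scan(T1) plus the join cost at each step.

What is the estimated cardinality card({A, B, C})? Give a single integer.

Tables in S: A(150), B(250), C(300)
Edges inside S: C-A(d=10), C-B(d=12)
numerator = 150 * 250 * 300 = 11250000
denominator = 10 * 12 = 120
card(S) = 11250000 / 120 = 93750

93750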